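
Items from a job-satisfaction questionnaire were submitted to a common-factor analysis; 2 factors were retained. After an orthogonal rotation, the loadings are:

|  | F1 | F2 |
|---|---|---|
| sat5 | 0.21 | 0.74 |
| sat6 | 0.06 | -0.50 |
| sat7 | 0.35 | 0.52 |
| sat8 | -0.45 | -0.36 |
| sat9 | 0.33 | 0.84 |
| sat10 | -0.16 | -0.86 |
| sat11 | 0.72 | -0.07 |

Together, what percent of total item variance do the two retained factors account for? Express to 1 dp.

SS loadings by factor: 1.0256, 2.6477; total = 3.6733.
Total variance with 7 standardized items is 7, so the solution explains 3.6733/7 = 0.5248 = 52.48%.

52.5%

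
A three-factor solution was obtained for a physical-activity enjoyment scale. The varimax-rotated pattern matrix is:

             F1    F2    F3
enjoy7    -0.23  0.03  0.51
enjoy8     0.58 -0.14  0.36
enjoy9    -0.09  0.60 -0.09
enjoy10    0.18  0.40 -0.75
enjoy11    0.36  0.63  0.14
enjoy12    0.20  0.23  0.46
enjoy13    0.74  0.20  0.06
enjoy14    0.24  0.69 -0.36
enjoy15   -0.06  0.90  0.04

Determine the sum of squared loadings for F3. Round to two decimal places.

1.33

SS loadings for F3 = 0.51² + 0.36² + (-0.09)² + (-0.75)² + 0.14² + 0.46² + 0.06² + (-0.36)² + 0.04² = 0.2601 + 0.1296 + 0.0081 + 0.5625 + 0.0196 + 0.2116 + 0.0036 + 0.1296 + 0.0016 = 1.3263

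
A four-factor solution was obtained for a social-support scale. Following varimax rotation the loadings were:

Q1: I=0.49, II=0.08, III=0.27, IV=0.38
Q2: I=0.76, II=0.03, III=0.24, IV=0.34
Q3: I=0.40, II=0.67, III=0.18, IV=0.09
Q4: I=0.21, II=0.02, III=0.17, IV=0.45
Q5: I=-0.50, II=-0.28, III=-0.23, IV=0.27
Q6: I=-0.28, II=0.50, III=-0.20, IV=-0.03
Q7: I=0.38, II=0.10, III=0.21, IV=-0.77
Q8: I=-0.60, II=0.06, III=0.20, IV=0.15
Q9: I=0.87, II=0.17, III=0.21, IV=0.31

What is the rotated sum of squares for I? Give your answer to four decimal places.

2.6115

SS loadings for I = 0.49² + 0.76² + 0.40² + 0.21² + (-0.50)² + (-0.28)² + 0.38² + (-0.60)² + 0.87² = 0.2401 + 0.5776 + 0.1600 + 0.0441 + 0.2500 + 0.0784 + 0.1444 + 0.3600 + 0.7569 = 2.6115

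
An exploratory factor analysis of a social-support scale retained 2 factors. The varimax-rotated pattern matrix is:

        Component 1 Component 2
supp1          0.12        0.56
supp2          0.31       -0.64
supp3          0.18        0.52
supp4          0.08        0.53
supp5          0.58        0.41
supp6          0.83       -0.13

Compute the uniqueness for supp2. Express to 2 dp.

0.49

h² = 0.31² + (-0.64)² = 0.0961 + 0.4096 = 0.5057
Uniqueness u² = 1 − h² = 1 − 0.5057 = 0.4943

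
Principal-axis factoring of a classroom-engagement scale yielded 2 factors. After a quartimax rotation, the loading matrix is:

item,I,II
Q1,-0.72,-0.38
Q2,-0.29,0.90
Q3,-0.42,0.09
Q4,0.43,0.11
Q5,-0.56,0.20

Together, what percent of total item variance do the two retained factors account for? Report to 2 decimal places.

Communalities: 0.6628, 0.8941, 0.1845, 0.1970, 0.3536; Σh² = 2.2920.
Total variance with 5 standardized items is 5, so the solution explains 2.2920/5 = 0.4584 = 45.84%.

45.84%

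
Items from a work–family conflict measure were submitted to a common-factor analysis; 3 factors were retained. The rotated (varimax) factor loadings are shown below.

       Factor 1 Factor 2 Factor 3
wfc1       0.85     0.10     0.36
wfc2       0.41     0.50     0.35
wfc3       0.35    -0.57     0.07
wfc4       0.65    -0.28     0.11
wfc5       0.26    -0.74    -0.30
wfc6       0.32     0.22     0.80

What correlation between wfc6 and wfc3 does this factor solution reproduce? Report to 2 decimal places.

r̂ = Σ λ_i·λ_j across factors = (0.32)(0.35) + (0.22)(-0.57) + (0.80)(0.07)
  = +0.1120 -0.1254 +0.0560 = 0.0426

0.04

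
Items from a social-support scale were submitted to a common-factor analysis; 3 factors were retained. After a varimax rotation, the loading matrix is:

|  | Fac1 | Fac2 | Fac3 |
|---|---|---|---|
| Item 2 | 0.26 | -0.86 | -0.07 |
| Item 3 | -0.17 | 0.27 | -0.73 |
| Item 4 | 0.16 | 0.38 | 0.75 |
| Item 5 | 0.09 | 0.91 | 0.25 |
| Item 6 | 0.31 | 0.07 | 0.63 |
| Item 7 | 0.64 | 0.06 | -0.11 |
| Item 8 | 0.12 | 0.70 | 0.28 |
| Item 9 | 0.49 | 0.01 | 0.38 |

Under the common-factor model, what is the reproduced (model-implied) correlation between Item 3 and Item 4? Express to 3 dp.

-0.472

r̂ = Σ λ_i·λ_j across factors = (-0.17)(0.16) + (0.27)(0.38) + (-0.73)(0.75)
  = -0.0272 +0.1026 -0.5475 = -0.4721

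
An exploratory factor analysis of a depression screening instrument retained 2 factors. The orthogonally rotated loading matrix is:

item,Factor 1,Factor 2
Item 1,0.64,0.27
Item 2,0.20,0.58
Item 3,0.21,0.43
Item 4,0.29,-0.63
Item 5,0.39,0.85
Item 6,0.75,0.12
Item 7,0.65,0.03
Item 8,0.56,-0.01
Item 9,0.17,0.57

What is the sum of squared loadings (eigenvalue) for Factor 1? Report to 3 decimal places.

2.057

SS loadings for Factor 1 = 0.64² + 0.20² + 0.21² + 0.29² + 0.39² + 0.75² + 0.65² + 0.56² + 0.17² = 0.4096 + 0.0400 + 0.0441 + 0.0841 + 0.1521 + 0.5625 + 0.4225 + 0.3136 + 0.0289 = 2.0574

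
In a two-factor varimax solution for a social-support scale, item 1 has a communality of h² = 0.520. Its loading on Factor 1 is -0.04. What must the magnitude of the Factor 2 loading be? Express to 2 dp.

0.72

Under orthogonal rotation h² = Σλ², so λ_Factor 2² = h² − (0.0016) = 0.520 − 0.0016 = 0.5184.
|λ| = √0.5184 = 0.7200.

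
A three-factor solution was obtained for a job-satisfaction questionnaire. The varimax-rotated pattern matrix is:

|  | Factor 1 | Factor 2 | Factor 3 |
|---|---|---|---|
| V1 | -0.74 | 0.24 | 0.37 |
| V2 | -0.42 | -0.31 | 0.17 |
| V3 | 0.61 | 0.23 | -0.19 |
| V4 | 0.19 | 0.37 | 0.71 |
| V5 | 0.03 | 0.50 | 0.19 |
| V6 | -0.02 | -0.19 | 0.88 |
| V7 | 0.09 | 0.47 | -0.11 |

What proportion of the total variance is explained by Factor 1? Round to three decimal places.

SS loadings for Factor 1 = (-0.74)² + (-0.42)² + 0.61² + 0.19² + 0.03² + (-0.02)² + 0.09² = 1.1416
Proportion of variance = 1.1416 / 7 = 0.1631.

0.163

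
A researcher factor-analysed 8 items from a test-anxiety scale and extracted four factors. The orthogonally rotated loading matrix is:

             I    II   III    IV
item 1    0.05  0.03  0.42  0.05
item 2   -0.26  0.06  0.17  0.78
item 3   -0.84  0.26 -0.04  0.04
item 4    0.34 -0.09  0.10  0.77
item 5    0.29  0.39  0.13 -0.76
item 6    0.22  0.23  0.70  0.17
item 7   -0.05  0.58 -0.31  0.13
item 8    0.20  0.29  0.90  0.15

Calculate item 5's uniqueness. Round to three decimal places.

h² = 0.29² + 0.39² + 0.13² + (-0.76)² = 0.0841 + 0.1521 + 0.0169 + 0.5776 = 0.8307
Uniqueness u² = 1 − h² = 1 − 0.8307 = 0.1693

0.169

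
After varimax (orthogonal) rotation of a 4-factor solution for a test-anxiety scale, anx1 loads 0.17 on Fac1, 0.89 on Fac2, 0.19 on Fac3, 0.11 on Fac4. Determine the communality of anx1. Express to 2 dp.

h² = 0.17² + 0.89² + 0.19² + 0.11² = 0.0289 + 0.7921 + 0.0361 + 0.0121 = 0.8692

0.87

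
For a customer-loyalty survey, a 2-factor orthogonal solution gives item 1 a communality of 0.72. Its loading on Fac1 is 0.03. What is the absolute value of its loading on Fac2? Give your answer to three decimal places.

Under orthogonal rotation h² = Σλ², so λ_Fac2² = h² − (0.0009) = 0.72 − 0.0009 = 0.7191.
|λ| = √0.7191 = 0.8480.

0.848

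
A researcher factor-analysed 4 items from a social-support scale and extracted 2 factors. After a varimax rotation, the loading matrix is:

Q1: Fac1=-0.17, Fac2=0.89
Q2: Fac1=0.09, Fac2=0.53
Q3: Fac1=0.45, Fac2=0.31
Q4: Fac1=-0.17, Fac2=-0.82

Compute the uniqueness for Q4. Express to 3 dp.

0.299

h² = (-0.17)² + (-0.82)² = 0.0289 + 0.6724 = 0.7013
Uniqueness u² = 1 − h² = 1 − 0.7013 = 0.2987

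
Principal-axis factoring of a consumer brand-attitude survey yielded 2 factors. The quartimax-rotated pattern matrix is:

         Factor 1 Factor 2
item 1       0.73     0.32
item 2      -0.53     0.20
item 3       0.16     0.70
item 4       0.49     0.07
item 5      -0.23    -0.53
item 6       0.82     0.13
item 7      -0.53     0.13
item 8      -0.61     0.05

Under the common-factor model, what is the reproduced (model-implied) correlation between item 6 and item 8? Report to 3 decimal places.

-0.494

r̂ = Σ λ_i·λ_j across factors = (0.82)(-0.61) + (0.13)(0.05)
  = -0.5002 +0.0065 = -0.4937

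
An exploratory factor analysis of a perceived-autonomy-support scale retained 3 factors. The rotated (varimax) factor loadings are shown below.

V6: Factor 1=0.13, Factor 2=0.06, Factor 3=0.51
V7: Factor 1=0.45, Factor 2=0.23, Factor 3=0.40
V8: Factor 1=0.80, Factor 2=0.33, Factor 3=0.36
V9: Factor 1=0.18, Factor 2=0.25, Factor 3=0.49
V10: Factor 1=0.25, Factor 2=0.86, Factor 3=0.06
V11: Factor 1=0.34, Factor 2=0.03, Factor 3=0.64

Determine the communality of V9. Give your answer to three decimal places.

0.335

h² = 0.18² + 0.25² + 0.49² = 0.0324 + 0.0625 + 0.2401 = 0.3350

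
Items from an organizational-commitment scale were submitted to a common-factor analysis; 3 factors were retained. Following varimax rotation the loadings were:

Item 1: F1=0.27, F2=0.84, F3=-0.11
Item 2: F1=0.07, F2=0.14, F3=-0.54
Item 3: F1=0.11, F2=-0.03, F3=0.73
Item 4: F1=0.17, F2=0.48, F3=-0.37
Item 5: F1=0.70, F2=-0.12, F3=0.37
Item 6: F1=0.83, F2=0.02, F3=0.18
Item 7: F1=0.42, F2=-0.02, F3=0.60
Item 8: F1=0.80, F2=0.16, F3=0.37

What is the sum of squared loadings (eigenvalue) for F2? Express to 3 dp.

SS loadings for F2 = 0.84² + 0.14² + (-0.03)² + 0.48² + (-0.12)² + 0.02² + (-0.02)² + 0.16² = 0.7056 + 0.0196 + 0.0009 + 0.2304 + 0.0144 + 0.0004 + 0.0004 + 0.0256 = 0.9973

0.997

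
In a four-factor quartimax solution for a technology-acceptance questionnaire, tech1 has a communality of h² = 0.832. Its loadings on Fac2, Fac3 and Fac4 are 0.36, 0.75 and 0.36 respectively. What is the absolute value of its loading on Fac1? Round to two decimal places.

Under orthogonal rotation h² = Σλ², so λ_Fac1² = h² − (0.8217) = 0.832 − 0.8217 = 0.0103.
|λ| = √0.0103 = 0.1015.

0.10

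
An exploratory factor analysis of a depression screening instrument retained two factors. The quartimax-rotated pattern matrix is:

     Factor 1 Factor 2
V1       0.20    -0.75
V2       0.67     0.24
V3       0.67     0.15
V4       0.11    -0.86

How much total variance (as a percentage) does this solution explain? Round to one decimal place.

58.3%

Communalities: 0.6025, 0.5065, 0.4714, 0.7517; Σh² = 2.3321.
Total variance with 4 standardized items is 4, so the solution explains 2.3321/4 = 0.5830 = 58.30%.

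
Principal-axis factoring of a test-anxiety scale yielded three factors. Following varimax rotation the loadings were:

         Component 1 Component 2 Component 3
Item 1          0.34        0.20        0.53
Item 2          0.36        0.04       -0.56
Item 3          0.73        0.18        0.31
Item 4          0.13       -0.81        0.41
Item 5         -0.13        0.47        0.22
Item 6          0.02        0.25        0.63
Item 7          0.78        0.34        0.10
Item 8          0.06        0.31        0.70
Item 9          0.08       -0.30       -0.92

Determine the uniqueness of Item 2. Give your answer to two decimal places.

h² = 0.36² + 0.04² + (-0.56)² = 0.1296 + 0.0016 + 0.3136 = 0.4448
Uniqueness u² = 1 − h² = 1 − 0.4448 = 0.5552

0.56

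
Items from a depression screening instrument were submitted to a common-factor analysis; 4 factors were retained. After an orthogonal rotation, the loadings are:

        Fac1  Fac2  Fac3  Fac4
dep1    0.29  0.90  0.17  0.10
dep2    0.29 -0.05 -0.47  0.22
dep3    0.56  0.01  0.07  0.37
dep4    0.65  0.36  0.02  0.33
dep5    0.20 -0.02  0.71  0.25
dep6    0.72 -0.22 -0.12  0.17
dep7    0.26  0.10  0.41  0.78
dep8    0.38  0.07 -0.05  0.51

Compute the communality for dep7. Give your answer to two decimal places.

h² = 0.26² + 0.10² + 0.41² + 0.78² = 0.0676 + 0.0100 + 0.1681 + 0.6084 = 0.8541

0.85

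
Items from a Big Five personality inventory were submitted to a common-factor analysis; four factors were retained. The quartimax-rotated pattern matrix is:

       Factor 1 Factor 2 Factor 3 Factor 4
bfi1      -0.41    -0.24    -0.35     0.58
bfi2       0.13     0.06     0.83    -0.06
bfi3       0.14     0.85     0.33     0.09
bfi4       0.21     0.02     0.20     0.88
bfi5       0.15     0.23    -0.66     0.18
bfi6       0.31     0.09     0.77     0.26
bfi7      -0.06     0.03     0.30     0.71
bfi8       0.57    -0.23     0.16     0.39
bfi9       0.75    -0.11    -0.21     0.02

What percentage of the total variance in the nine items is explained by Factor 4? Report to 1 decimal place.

SS loadings for Factor 4 = 0.58² + (-0.06)² + 0.09² + 0.88² + 0.18² + 0.26² + 0.71² + 0.39² + 0.02² = 1.8791
With 9 standardized items, total variance = 9. Proportion = 1.8791/9 = 0.2088 → 20.88%.

20.9%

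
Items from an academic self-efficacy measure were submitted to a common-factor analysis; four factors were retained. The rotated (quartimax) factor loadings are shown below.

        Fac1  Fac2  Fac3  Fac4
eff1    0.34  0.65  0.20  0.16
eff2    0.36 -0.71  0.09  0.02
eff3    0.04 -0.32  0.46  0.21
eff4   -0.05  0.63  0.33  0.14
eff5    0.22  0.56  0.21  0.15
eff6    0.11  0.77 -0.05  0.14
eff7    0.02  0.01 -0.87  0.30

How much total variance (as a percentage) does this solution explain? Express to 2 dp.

57.67%

SS loadings by factor: 0.3102, 2.3325, 1.1721, 0.2218; total = 4.0366.
Total variance with 7 standardized items is 7, so the solution explains 4.0366/7 = 0.5767 = 57.67%.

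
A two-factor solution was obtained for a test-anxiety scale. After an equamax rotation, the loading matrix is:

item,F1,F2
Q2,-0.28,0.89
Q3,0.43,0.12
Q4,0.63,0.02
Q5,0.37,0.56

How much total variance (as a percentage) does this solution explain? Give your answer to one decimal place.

Communalities: 0.8705, 0.1993, 0.3973, 0.4505; Σh² = 1.9176.
Total variance with 4 standardized items is 4, so the solution explains 1.9176/4 = 0.4794 = 47.94%.

47.9%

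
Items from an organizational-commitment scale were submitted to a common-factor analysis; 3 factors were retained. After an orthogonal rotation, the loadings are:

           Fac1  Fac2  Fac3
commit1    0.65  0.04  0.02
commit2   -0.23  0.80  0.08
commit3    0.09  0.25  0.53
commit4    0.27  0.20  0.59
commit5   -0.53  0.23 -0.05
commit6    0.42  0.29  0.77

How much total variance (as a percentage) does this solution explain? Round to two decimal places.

Communalities: 0.4245, 0.6993, 0.3515, 0.4610, 0.3363, 0.8534; Σh² = 3.1260.
Total variance with 6 standardized items is 6, so the solution explains 3.1260/6 = 0.5210 = 52.10%.

52.10%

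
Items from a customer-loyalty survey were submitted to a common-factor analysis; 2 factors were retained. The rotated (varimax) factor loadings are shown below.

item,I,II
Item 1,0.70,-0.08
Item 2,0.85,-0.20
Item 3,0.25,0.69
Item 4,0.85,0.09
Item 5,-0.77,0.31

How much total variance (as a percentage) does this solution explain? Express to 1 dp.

Communalities: 0.4964, 0.7625, 0.5386, 0.7306, 0.6890; Σh² = 3.2171.
Total variance with 5 standardized items is 5, so the solution explains 3.2171/5 = 0.6434 = 64.34%.

64.3%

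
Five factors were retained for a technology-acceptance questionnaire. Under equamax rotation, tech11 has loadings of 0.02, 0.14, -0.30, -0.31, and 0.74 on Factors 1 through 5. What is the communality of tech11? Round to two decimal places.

0.75

h² = 0.02² + 0.14² + (-0.30)² + (-0.31)² + 0.74² = 0.0004 + 0.0196 + 0.0900 + 0.0961 + 0.5476 = 0.7537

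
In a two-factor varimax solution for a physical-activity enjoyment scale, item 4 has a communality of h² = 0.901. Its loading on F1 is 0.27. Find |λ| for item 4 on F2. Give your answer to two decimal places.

Under orthogonal rotation h² = Σλ², so λ_F2² = h² − (0.0729) = 0.901 − 0.0729 = 0.8281.
|λ| = √0.8281 = 0.9100.

0.91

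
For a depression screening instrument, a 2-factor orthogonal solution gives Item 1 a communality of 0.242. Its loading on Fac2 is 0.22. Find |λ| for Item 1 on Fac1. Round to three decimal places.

Under orthogonal rotation h² = Σλ², so λ_Fac1² = h² − (0.0484) = 0.242 − 0.0484 = 0.1936.
|λ| = √0.1936 = 0.4400.

0.440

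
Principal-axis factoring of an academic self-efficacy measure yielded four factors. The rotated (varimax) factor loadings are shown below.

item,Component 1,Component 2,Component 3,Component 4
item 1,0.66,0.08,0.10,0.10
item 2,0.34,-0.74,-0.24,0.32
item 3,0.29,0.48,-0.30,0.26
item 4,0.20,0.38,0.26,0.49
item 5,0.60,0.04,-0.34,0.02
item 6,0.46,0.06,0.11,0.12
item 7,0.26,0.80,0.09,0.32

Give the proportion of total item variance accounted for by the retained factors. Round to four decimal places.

0.5410

SS loadings by factor: 1.3145, 1.5740, 0.3610, 0.5373; total = 3.7868.
Total variance with 7 standardized items is 7, so the solution explains 3.7868/7 = 0.5410.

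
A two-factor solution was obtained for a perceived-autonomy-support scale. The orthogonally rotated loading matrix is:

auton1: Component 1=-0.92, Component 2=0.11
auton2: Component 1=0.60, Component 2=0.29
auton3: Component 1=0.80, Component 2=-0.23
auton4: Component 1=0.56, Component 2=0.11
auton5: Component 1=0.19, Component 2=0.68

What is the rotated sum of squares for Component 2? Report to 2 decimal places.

SS loadings for Component 2 = 0.11² + 0.29² + (-0.23)² + 0.11² + 0.68² = 0.0121 + 0.0841 + 0.0529 + 0.0121 + 0.4624 = 0.6236

0.62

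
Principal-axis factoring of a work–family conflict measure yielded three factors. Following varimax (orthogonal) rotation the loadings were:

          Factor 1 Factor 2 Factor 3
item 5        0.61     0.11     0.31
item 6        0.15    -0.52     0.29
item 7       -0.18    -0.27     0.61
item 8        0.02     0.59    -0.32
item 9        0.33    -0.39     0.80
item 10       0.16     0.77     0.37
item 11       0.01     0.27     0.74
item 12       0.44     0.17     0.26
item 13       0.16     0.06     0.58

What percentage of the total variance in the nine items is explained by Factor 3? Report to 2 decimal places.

26.48%

SS loadings for Factor 3 = 0.31² + 0.29² + 0.61² + (-0.32)² + 0.80² + 0.37² + 0.74² + 0.26² + 0.58² = 2.3832
With 9 standardized items, total variance = 9. Proportion = 2.3832/9 = 0.2648 → 26.48%.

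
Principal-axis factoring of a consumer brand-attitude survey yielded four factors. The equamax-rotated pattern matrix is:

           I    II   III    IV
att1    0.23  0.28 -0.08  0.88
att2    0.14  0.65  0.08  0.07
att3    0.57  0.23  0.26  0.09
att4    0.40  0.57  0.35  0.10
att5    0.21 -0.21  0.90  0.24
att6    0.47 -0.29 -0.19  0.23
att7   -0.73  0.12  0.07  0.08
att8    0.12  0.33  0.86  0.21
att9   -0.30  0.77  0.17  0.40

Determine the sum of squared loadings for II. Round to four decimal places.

SS loadings for II = 0.28² + 0.65² + 0.23² + 0.57² + (-0.21)² + (-0.29)² + 0.12² + 0.33² + 0.77² = 0.0784 + 0.4225 + 0.0529 + 0.3249 + 0.0441 + 0.0841 + 0.0144 + 0.1089 + 0.5929 = 1.7231

1.7231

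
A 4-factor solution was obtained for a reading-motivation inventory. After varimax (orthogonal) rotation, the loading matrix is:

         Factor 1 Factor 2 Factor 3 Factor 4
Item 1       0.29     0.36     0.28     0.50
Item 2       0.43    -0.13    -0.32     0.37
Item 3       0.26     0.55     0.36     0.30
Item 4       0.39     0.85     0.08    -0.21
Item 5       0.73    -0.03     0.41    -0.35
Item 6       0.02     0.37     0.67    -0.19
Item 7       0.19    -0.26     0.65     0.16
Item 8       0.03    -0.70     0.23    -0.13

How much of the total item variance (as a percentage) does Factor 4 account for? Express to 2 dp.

9.03%

SS loadings for Factor 4 = 0.50² + 0.37² + 0.30² + (-0.21)² + (-0.35)² + (-0.19)² + 0.16² + (-0.13)² = 0.7221
With 8 standardized items, total variance = 8. Proportion = 0.7221/8 = 0.0903 → 9.03%.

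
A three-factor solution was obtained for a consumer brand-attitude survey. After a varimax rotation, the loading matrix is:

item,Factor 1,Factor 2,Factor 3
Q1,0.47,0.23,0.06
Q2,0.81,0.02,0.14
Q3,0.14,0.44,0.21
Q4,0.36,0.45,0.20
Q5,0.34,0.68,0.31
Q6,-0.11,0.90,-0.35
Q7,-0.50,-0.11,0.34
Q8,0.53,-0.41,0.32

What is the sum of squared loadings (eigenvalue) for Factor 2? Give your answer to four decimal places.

1.9020

SS loadings for Factor 2 = 0.23² + 0.02² + 0.44² + 0.45² + 0.68² + 0.90² + (-0.11)² + (-0.41)² = 0.0529 + 0.0004 + 0.1936 + 0.2025 + 0.4624 + 0.8100 + 0.0121 + 0.1681 = 1.9020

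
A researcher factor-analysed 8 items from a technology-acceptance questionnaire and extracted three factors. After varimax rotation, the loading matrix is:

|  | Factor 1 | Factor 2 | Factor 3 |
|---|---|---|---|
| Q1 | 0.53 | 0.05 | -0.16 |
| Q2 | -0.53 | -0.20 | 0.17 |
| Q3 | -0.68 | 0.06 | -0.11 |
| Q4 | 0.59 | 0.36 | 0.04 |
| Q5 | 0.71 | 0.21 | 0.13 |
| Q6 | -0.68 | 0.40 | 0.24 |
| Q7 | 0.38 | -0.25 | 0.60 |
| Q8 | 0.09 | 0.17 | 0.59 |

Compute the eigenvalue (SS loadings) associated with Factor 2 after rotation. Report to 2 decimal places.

SS loadings for Factor 2 = 0.05² + (-0.20)² + 0.06² + 0.36² + 0.21² + 0.40² + (-0.25)² + 0.17² = 0.0025 + 0.0400 + 0.0036 + 0.1296 + 0.0441 + 0.1600 + 0.0625 + 0.0289 = 0.4712

0.47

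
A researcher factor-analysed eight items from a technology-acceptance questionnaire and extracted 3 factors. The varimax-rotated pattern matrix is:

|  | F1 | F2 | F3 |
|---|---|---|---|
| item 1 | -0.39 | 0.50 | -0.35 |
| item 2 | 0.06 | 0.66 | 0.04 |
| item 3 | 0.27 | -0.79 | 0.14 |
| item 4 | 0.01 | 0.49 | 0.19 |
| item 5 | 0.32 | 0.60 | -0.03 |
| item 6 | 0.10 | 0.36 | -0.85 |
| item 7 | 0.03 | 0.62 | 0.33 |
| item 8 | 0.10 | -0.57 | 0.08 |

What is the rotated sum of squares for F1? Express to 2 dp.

0.35

SS loadings for F1 = (-0.39)² + 0.06² + 0.27² + 0.01² + 0.32² + 0.10² + 0.03² + 0.10² = 0.1521 + 0.0036 + 0.0729 + 0.0001 + 0.1024 + 0.0100 + 0.0009 + 0.0100 = 0.3520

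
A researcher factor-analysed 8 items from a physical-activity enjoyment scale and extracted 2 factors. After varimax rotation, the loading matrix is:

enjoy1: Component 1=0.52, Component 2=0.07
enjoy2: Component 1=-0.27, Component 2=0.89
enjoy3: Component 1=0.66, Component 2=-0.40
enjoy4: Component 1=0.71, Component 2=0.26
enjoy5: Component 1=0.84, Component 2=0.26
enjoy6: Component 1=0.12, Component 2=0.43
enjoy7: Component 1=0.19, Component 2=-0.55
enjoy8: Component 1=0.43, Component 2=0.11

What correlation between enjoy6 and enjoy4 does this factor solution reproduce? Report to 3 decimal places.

r̂ = Σ λ_i·λ_j across factors = (0.12)(0.71) + (0.43)(0.26)
  = +0.0852 +0.1118 = 0.1970

0.197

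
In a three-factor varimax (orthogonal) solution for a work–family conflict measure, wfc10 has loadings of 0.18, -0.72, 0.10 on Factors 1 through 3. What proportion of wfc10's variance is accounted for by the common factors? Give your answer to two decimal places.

0.56

h² = 0.18² + (-0.72)² + 0.10² = 0.0324 + 0.5184 + 0.0100 = 0.5608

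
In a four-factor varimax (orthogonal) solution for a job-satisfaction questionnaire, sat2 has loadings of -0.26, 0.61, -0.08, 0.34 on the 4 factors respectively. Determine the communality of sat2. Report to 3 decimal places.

0.562

h² = (-0.26)² + 0.61² + (-0.08)² + 0.34² = 0.0676 + 0.3721 + 0.0064 + 0.1156 = 0.5617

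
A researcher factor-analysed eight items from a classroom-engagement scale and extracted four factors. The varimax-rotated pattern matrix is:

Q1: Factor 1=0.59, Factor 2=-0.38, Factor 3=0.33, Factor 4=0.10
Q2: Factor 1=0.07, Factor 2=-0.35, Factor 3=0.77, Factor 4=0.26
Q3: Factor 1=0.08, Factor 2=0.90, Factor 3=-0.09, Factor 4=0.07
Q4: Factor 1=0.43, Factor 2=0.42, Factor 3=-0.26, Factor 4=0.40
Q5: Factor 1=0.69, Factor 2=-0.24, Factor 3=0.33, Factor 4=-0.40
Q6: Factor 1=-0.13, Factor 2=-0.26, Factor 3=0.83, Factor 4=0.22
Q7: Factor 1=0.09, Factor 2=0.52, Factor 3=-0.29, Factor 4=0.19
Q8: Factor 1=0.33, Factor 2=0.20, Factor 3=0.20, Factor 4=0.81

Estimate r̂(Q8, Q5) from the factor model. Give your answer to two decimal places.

r̂ = Σ λ_i·λ_j across factors = (0.33)(0.69) + (0.20)(-0.24) + (0.20)(0.33) + (0.81)(-0.40)
  = +0.2277 -0.0480 +0.0660 -0.3240 = -0.0783

-0.08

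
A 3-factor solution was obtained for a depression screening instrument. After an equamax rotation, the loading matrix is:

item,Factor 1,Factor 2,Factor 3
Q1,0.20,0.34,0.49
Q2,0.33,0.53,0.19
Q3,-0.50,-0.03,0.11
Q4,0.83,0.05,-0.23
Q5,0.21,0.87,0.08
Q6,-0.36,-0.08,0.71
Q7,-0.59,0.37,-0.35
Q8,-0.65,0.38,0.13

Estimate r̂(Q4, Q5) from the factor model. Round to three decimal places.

0.199

r̂ = Σ λ_i·λ_j across factors = (0.83)(0.21) + (0.05)(0.87) + (-0.23)(0.08)
  = +0.1743 +0.0435 -0.0184 = 0.1994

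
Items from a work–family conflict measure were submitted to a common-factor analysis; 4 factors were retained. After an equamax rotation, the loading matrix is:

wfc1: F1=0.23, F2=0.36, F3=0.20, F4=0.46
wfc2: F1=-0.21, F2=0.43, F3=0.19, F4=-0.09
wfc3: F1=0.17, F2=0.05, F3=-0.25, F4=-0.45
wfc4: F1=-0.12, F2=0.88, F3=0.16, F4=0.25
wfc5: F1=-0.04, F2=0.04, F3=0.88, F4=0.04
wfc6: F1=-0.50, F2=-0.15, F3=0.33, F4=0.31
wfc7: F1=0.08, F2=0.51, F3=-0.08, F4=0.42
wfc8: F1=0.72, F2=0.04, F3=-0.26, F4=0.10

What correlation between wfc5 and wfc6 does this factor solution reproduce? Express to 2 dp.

0.32

r̂ = Σ λ_i·λ_j across factors = (-0.04)(-0.50) + (0.04)(-0.15) + (0.88)(0.33) + (0.04)(0.31)
  = +0.0200 -0.0060 +0.2904 +0.0124 = 0.3168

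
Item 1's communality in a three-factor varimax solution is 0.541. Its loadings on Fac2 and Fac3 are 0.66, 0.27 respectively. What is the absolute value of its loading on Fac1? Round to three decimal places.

0.180

Under orthogonal rotation h² = Σλ², so λ_Fac1² = h² − (0.5085) = 0.541 − 0.5085 = 0.0325.
|λ| = √0.0325 = 0.1803.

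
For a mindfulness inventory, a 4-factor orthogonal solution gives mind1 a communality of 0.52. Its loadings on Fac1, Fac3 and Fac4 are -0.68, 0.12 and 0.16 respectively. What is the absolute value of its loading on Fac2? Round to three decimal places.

0.133

Under orthogonal rotation h² = Σλ², so λ_Fac2² = h² − (0.5024) = 0.52 − 0.5024 = 0.0176.
|λ| = √0.0176 = 0.1327.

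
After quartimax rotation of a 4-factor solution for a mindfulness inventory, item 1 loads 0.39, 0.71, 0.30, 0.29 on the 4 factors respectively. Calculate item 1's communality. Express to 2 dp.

0.83

h² = 0.39² + 0.71² + 0.30² + 0.29² = 0.1521 + 0.5041 + 0.0900 + 0.0841 = 0.8303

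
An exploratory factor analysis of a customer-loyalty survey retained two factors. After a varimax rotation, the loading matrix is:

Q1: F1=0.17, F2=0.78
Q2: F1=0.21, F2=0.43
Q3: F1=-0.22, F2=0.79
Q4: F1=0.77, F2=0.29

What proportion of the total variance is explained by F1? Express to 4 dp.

0.1786

SS loadings for F1 = 0.17² + 0.21² + (-0.22)² + 0.77² = 0.7143
Proportion of variance = 0.7143 / 4 = 0.1786.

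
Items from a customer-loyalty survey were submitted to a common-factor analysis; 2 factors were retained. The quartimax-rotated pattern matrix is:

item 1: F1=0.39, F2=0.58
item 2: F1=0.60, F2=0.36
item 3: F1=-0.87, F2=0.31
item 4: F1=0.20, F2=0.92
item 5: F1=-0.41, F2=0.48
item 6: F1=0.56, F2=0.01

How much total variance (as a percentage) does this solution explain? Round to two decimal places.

Communalities: 0.4885, 0.4896, 0.8530, 0.8864, 0.3985, 0.3137; Σh² = 3.4297.
Total variance with 6 standardized items is 6, so the solution explains 3.4297/6 = 0.5716 = 57.16%.

57.16%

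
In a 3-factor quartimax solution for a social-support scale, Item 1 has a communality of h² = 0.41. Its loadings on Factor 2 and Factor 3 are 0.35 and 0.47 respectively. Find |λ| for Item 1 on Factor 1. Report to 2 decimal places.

Under orthogonal rotation h² = Σλ², so λ_Factor 1² = h² − (0.3434) = 0.41 − 0.3434 = 0.0666.
|λ| = √0.0666 = 0.2581.

0.26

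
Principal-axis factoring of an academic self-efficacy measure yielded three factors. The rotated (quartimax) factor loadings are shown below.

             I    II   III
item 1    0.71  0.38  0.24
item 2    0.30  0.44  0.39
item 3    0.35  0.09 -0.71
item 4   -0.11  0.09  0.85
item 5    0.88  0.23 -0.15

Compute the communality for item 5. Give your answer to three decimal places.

0.850

h² = 0.88² + 0.23² + (-0.15)² = 0.7744 + 0.0529 + 0.0225 = 0.8498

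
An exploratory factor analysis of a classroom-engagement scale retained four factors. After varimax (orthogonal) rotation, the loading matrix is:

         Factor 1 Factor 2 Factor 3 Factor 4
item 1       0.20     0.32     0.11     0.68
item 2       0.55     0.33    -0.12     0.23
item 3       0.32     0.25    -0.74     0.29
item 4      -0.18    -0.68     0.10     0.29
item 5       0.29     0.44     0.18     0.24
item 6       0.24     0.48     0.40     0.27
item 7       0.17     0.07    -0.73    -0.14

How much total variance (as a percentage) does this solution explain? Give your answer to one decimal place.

56.5%

SS loadings by factor: 0.6479, 1.1651, 1.3094, 0.8336; total = 3.9560.
Total variance with 7 standardized items is 7, so the solution explains 3.9560/7 = 0.5651 = 56.51%.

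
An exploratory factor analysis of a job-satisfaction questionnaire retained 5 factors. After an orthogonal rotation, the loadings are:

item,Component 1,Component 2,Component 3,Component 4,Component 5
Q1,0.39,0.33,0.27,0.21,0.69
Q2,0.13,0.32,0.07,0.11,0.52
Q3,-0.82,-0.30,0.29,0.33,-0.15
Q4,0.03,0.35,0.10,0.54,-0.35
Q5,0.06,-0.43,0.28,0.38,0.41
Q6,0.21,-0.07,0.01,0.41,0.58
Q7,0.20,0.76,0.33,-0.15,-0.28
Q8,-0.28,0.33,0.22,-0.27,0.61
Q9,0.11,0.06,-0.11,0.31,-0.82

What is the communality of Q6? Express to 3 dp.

0.554

h² = 0.21² + (-0.07)² + 0.01² + 0.41² + 0.58² = 0.0441 + 0.0049 + 0.0001 + 0.1681 + 0.3364 = 0.5536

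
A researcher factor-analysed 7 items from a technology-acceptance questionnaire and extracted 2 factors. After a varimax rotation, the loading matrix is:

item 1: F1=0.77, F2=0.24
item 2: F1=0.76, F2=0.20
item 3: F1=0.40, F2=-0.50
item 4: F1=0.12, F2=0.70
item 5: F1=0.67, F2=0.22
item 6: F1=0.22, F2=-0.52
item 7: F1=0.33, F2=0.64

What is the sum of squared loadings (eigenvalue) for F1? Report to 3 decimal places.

SS loadings for F1 = 0.77² + 0.76² + 0.40² + 0.12² + 0.67² + 0.22² + 0.33² = 0.5929 + 0.5776 + 0.1600 + 0.0144 + 0.4489 + 0.0484 + 0.1089 = 1.9511

1.951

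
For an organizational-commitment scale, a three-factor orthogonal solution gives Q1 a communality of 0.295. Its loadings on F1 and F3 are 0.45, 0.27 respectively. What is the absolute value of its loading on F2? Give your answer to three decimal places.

Under orthogonal rotation h² = Σλ², so λ_F2² = h² − (0.2754) = 0.295 − 0.2754 = 0.0196.
|λ| = √0.0196 = 0.1400.

0.140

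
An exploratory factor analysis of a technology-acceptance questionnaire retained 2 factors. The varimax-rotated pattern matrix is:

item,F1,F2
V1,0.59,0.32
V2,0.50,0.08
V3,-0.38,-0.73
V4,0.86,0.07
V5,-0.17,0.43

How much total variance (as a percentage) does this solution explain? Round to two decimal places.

46.85%

SS loadings by factor: 1.5110, 0.8315; total = 2.3425.
Total variance with 5 standardized items is 5, so the solution explains 2.3425/5 = 0.4685 = 46.85%.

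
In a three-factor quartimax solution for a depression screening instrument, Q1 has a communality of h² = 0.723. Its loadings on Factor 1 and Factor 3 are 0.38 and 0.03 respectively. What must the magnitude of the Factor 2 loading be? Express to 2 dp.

Under orthogonal rotation h² = Σλ², so λ_Factor 2² = h² − (0.1453) = 0.723 − 0.1453 = 0.5777.
|λ| = √0.5777 = 0.7601.

0.76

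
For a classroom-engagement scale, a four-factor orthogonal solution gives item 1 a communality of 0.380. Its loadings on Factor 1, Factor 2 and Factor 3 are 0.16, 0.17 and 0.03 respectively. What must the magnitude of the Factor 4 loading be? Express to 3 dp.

Under orthogonal rotation h² = Σλ², so λ_Factor 4² = h² − (0.0554) = 0.380 − 0.0554 = 0.3246.
|λ| = √0.3246 = 0.5697.

0.570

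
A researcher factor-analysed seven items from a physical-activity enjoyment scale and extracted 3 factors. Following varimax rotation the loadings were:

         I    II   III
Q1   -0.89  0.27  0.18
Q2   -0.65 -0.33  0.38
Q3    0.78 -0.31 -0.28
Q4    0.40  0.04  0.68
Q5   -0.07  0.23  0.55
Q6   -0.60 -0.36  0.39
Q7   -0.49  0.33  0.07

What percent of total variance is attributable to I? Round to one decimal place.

SS loadings for I = (-0.89)² + (-0.65)² + 0.78² + 0.40² + (-0.07)² + (-0.60)² + (-0.49)² = 2.5880
With 7 standardized items, total variance = 7. Proportion = 2.5880/7 = 0.3697 → 36.97%.

37.0%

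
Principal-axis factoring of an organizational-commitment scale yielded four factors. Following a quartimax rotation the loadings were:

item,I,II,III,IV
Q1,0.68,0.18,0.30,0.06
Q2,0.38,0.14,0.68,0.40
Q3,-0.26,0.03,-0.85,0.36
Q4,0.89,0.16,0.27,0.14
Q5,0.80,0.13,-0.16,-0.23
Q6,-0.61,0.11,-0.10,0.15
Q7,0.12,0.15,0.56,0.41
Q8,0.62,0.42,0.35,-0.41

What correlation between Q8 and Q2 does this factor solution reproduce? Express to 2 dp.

0.37

r̂ = Σ λ_i·λ_j across factors = (0.62)(0.38) + (0.42)(0.14) + (0.35)(0.68) + (-0.41)(0.40)
  = +0.2356 +0.0588 +0.2380 -0.1640 = 0.3684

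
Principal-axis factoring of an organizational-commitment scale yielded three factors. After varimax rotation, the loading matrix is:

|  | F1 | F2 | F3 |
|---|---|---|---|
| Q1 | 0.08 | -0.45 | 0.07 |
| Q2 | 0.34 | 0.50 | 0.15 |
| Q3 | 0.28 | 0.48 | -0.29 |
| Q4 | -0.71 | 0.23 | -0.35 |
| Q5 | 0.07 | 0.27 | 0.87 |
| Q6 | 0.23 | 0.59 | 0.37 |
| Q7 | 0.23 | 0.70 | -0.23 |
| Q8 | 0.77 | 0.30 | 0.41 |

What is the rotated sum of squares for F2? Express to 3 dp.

1.737

SS loadings for F2 = (-0.45)² + 0.50² + 0.48² + 0.23² + 0.27² + 0.59² + 0.70² + 0.30² = 0.2025 + 0.2500 + 0.2304 + 0.0529 + 0.0729 + 0.3481 + 0.4900 + 0.0900 = 1.7368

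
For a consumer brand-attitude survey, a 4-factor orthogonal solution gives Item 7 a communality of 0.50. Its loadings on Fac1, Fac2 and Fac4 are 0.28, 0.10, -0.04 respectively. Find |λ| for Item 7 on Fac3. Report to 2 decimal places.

0.64

Under orthogonal rotation h² = Σλ², so λ_Fac3² = h² − (0.0900) = 0.50 − 0.0900 = 0.4100.
|λ| = √0.4100 = 0.6403.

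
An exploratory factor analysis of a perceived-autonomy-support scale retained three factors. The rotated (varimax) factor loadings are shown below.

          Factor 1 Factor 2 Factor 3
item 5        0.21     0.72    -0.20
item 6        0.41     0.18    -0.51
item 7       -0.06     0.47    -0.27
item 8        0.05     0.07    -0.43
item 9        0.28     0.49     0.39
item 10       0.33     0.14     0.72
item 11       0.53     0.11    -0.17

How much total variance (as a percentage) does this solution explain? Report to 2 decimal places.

42.75%

SS loadings by factor: 0.6865, 1.0484, 1.2573; total = 2.9922.
Total variance with 7 standardized items is 7, so the solution explains 2.9922/7 = 0.4275 = 42.75%.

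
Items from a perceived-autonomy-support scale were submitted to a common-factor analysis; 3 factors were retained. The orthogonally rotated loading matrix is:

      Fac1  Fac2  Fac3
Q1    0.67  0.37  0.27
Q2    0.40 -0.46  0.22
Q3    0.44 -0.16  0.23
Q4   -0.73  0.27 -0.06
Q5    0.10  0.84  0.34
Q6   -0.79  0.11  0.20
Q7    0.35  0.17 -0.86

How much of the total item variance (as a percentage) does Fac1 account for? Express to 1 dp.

29.9%

SS loadings for Fac1 = 0.67² + 0.40² + 0.44² + (-0.73)² + 0.10² + (-0.79)² + 0.35² = 2.0920
With 7 standardized items, total variance = 7. Proportion = 2.0920/7 = 0.2989 → 29.89%.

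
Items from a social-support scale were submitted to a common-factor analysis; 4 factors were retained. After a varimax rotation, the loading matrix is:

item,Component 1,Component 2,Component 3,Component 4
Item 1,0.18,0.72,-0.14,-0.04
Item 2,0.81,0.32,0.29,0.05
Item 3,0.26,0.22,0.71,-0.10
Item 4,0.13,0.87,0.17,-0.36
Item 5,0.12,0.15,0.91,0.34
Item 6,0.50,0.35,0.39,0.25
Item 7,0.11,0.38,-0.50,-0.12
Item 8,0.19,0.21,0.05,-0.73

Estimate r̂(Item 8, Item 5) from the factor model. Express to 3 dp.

-0.148

r̂ = Σ λ_i·λ_j across factors = (0.19)(0.12) + (0.21)(0.15) + (0.05)(0.91) + (-0.73)(0.34)
  = +0.0228 +0.0315 +0.0455 -0.2482 = -0.1484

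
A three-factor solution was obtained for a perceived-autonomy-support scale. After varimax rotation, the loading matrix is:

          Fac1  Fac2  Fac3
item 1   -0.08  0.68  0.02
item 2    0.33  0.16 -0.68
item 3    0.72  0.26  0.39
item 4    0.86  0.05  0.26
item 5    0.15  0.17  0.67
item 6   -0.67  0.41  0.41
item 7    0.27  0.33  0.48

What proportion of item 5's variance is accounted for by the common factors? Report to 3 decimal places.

0.500

h² = 0.15² + 0.17² + 0.67² = 0.0225 + 0.0289 + 0.4489 = 0.5003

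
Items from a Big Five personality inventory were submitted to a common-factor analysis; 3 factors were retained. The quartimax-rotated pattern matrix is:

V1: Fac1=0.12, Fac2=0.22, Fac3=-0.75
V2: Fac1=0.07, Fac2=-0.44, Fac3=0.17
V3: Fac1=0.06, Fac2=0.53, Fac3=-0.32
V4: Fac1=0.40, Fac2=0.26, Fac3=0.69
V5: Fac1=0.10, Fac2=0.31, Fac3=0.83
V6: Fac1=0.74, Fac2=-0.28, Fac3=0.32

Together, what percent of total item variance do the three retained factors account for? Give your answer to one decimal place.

57.8%

Communalities: 0.6253, 0.2274, 0.3869, 0.7037, 0.7950, 0.7284; Σh² = 3.4667.
Total variance with 6 standardized items is 6, so the solution explains 3.4667/6 = 0.5778 = 57.78%.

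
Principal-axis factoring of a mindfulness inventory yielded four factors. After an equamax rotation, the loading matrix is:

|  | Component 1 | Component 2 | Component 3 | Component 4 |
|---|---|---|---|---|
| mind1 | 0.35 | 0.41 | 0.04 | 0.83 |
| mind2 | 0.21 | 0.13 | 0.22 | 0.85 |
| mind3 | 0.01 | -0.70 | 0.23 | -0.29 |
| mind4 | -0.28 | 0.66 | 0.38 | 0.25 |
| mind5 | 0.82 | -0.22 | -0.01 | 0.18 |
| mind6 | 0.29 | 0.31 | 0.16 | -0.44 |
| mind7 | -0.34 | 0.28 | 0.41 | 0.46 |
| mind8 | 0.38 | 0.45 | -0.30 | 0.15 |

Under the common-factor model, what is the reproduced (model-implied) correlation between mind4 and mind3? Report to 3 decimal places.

-0.450

r̂ = Σ λ_i·λ_j across factors = (-0.28)(0.01) + (0.66)(-0.70) + (0.38)(0.23) + (0.25)(-0.29)
  = -0.0028 -0.4620 +0.0874 -0.0725 = -0.4499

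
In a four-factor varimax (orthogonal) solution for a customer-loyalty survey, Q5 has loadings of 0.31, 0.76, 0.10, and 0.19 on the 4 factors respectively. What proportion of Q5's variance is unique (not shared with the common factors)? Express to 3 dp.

0.280

h² = 0.31² + 0.76² + 0.10² + 0.19² = 0.0961 + 0.5776 + 0.0100 + 0.0361 = 0.7198
Uniqueness u² = 1 − h² = 1 − 0.7198 = 0.2802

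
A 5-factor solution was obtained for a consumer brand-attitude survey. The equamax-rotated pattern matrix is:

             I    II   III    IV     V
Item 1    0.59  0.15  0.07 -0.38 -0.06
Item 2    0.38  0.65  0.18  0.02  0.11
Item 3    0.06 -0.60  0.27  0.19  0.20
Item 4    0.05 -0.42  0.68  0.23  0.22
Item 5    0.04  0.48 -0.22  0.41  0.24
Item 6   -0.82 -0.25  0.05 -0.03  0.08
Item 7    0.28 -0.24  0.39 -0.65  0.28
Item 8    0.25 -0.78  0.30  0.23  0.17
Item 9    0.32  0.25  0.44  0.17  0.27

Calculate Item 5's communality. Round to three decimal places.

0.506

h² = 0.04² + 0.48² + (-0.22)² + 0.41² + 0.24² = 0.0016 + 0.2304 + 0.0484 + 0.1681 + 0.0576 = 0.5061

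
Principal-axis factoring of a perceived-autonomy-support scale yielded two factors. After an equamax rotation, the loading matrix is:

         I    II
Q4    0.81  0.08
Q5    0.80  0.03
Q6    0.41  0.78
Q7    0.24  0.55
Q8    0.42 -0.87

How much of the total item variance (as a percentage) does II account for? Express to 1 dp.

SS loadings for II = 0.08² + 0.03² + 0.78² + 0.55² + (-0.87)² = 1.6751
With 5 standardized items, total variance = 5. Proportion = 1.6751/5 = 0.3350 → 33.50%.

33.5%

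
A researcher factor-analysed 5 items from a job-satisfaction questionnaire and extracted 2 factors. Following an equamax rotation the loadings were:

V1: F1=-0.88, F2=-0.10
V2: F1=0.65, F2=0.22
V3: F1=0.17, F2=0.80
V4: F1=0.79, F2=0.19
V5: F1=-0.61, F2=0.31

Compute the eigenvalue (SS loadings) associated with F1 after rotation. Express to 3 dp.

SS loadings for F1 = (-0.88)² + 0.65² + 0.17² + 0.79² + (-0.61)² = 0.7744 + 0.4225 + 0.0289 + 0.6241 + 0.3721 = 2.2220

2.222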